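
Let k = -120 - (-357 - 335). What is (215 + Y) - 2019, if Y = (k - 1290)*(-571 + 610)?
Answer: -29806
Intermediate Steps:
k = 572 (k = -120 - 1*(-692) = -120 + 692 = 572)
Y = -28002 (Y = (572 - 1290)*(-571 + 610) = -718*39 = -28002)
(215 + Y) - 2019 = (215 - 28002) - 2019 = -27787 - 2019 = -29806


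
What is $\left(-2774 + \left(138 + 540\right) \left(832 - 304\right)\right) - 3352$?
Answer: $351858$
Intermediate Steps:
$\left(-2774 + \left(138 + 540\right) \left(832 - 304\right)\right) - 3352 = \left(-2774 + 678 \cdot 528\right) - 3352 = \left(-2774 + 357984\right) - 3352 = 355210 - 3352 = 351858$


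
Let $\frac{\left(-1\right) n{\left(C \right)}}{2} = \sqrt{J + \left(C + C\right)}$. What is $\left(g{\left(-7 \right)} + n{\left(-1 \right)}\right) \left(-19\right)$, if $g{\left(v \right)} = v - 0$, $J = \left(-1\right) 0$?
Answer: $133 + 38 i \sqrt{2} \approx 133.0 + 53.74 i$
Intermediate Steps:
$J = 0$
$g{\left(v \right)} = v$ ($g{\left(v \right)} = v + 0 = v$)
$n{\left(C \right)} = - 2 \sqrt{2} \sqrt{C}$ ($n{\left(C \right)} = - 2 \sqrt{0 + \left(C + C\right)} = - 2 \sqrt{0 + 2 C} = - 2 \sqrt{2 C} = - 2 \sqrt{2} \sqrt{C}$)
$\left(g{\left(-7 \right)} + n{\left(-1 \right)}\right) \left(-19\right) = \left(-7 - 2 \sqrt{2} \sqrt{-1}\right) \left(-19\right) = \left(-7 - 2 \sqrt{2} i\right) \left(-19\right) = \left(-7 - 2 i \sqrt{2}\right) \left(-19\right) = 133 + 38 i \sqrt{2}$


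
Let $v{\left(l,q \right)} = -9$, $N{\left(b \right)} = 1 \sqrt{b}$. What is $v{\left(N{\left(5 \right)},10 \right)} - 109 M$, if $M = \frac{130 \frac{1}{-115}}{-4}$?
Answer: $- \frac{1831}{46} \approx -39.804$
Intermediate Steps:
$N{\left(b \right)} = \sqrt{b}$
$M = \frac{13}{46}$ ($M = 130 \left(- \frac{1}{115}\right) \left(- \frac{1}{4}\right) = \left(- \frac{26}{23}\right) \left(- \frac{1}{4}\right) = \frac{13}{46} \approx 0.28261$)
$v{\left(N{\left(5 \right)},10 \right)} - 109 M = -9 - \frac{1417}{46} = - \frac{1831}{46}$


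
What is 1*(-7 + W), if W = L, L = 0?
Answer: -7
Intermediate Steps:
W = 0
1*(-7 + W) = 1*(-7 + 0) = 1*(-7) = -7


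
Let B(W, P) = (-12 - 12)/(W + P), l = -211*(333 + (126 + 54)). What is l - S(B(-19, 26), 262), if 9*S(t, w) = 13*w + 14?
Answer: -108623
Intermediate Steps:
l = -108243 (l = -211*(333 + 180) = -211*513 = -108243)
B(W, P) = -24/(P + W)
S(t, w) = 14/9 + 13*w/9 (S(t, w) = (13*w + 14)/9 = (14 + 13*w)/9 = 14/9 + 13*w/9)
l - S(B(-19, 26), 262) = -108243 - (14/9 + (13/9)*262) = -108243 - (14/9 + 3406/9) = -108243 - 1*380 = -108243 - 380 = -108623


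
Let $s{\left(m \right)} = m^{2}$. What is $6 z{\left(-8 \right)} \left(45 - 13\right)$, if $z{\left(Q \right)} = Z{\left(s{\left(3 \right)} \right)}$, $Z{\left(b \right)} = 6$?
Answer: $1152$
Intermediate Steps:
$z{\left(Q \right)} = 6$
$6 z{\left(-8 \right)} \left(45 - 13\right) = 6 \cdot 6 \left(45 - 13\right) = 36 \left(45 - 13\right) = 36 \cdot 32 = 1152$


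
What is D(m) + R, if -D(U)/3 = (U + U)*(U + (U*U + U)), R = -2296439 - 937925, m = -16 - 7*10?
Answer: 493220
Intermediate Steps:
m = -86 (m = -16 - 70 = -86)
R = -3234364
D(U) = -6*U*(U² + 2*U) (D(U) = -3*(U + U)*(U + (U*U + U)) = -3*2*U*(U + (U² + U)) = -3*2*U*(U + (U + U²)) = -3*2*U*(U² + 2*U) = -6*U*(U² + 2*U))
D(m) + R = 6*(-86)²*(-2 - 1*(-86)) - 3234364 = 6*7396*(-2 + 86) - 3234364 = 6*7396*84 - 3234364 = 3727584 - 3234364 = 493220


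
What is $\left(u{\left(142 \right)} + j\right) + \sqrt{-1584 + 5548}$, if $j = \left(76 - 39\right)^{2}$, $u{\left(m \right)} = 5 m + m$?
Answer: $2221 + 2 \sqrt{991} \approx 2284.0$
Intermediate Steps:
$u{\left(m \right)} = 6 m$
$j = 1369$ ($j = 37^{2} = 1369$)
$\left(u{\left(142 \right)} + j\right) + \sqrt{-1584 + 5548} = \left(6 \cdot 142 + 1369\right) + \sqrt{-1584 + 5548} = \left(852 + 1369\right) + \sqrt{3964} = 2221 + 2 \sqrt{991}$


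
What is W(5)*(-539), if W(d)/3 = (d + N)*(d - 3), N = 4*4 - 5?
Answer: -51744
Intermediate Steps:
N = 11 (N = 16 - 5 = 11)
W(d) = 3*(-3 + d)*(11 + d) (W(d) = 3*((d + 11)*(d - 3)) = 3*((11 + d)*(-3 + d)) = 3*((-3 + d)*(11 + d)) = 3*(-3 + d)*(11 + d))
W(5)*(-539) = (-99 + 3*5² + 24*5)*(-539) = (-99 + 3*25 + 120)*(-539) = (-99 + 75 + 120)*(-539) = 96*(-539) = -51744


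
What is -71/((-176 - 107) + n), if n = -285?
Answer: ⅛ ≈ 0.12500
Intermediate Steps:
-71/((-176 - 107) + n) = -71/((-176 - 107) - 285) = -71/(-283 - 285) = -71/(-568) = -1/568*(-71) = ⅛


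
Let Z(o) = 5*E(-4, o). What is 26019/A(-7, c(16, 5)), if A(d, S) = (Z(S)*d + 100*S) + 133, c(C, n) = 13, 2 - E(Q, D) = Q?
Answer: 26019/1223 ≈ 21.275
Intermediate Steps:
E(Q, D) = 2 - Q
Z(o) = 30 (Z(o) = 5*(2 - 1*(-4)) = 5*(2 + 4) = 5*6 = 30)
A(d, S) = 133 + 30*d + 100*S (A(d, S) = (30*d + 100*S) + 133 = 133 + 30*d + 100*S)
26019/A(-7, c(16, 5)) = 26019/(133 + 30*(-7) + 100*13) = 26019/(133 - 210 + 1300) = 26019/1223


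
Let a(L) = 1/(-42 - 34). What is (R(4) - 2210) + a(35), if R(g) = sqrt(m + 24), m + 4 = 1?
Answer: -167961/76 + sqrt(21) ≈ -2205.4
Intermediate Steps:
m = -3 (m = -4 + 1 = -3)
R(g) = sqrt(21) (R(g) = sqrt(-3 + 24) = sqrt(21))
a(L) = -1/76 (a(L) = 1/(-76) = -1/76)
(R(4) - 2210) + a(35) = (sqrt(21) - 2210) - 1/76 = (-2210 + sqrt(21)) - 1/76 = -167961/76 + sqrt(21)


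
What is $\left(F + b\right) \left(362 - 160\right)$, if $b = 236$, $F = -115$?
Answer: $24442$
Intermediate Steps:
$\left(F + b\right) \left(362 - 160\right) = \left(-115 + 236\right) \left(362 - 160\right) = 121 \cdot 202 = 24442$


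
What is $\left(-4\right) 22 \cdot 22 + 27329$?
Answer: $25393$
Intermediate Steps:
$\left(-4\right) 22 \cdot 22 + 27329 = \left(-88\right) 22 + 27329 = -1936 + 27329 = 25393$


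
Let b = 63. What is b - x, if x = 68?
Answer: -5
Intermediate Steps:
b - x = 63 - 1*68 = 63 - 68 = -5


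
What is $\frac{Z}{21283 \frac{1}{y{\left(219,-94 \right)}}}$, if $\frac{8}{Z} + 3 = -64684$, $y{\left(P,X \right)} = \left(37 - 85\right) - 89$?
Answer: $\frac{1096}{1376733421} \approx 7.9609 \cdot 10^{-7}$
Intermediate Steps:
$y{\left(P,X \right)} = -137$ ($y{\left(P,X \right)} = -48 - 89 = -137$)
$Z = - \frac{8}{64687}$ ($Z = \frac{8}{-3 - 64684} = \frac{8}{-64687} = 8 \left(- \frac{1}{64687}\right) = - \frac{8}{64687} \approx -0.00012367$)
$\frac{Z}{21283 \frac{1}{y{\left(219,-94 \right)}}} = - \frac{8}{64687 \frac{21283}{-137}} = - \frac{8}{64687 \cdot 21283 \left(- \frac{1}{137}\right)} = - \frac{8}{64687 \left(- \frac{21283}{137}\right)} = \left(- \frac{8}{64687}\right) \left(- \frac{137}{21283}\right) = \frac{1096}{1376733421}$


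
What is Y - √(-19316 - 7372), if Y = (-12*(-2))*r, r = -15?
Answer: -360 - 8*I*√417 ≈ -360.0 - 163.36*I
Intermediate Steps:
Y = -360 (Y = -12*(-2)*(-15) = 24*(-15) = -360)
Y - √(-19316 - 7372) = -360 - √(-19316 - 7372) = -360 - √(-26688) = -360 - 8*I*√417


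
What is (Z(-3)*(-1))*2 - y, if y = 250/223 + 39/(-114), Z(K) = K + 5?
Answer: -40497/8474 ≈ -4.7790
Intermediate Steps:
Z(K) = 5 + K
y = 6601/8474 (y = 250*(1/223) + 39*(-1/114) = 250/223 - 13/38 = 6601/8474 ≈ 0.77897)
(Z(-3)*(-1))*2 - y = ((5 - 3)*(-1))*2 - 1*6601/8474 = (2*(-1))*2 - 6601/8474 = -2*2 - 6601/8474 = -4 - 6601/8474 = -40497/8474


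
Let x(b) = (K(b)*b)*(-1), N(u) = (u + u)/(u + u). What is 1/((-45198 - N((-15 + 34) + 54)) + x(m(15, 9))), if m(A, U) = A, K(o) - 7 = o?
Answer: -1/45529 ≈ -2.1964e-5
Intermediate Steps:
K(o) = 7 + o
N(u) = 1 (N(u) = (2*u)/((2*u)) = (2*u)*(1/(2*u)) = 1)
x(b) = -b*(7 + b) (x(b) = ((7 + b)*b)*(-1) = (b*(7 + b))*(-1) = -b*(7 + b))
1/((-45198 - N((-15 + 34) + 54)) + x(m(15, 9))) = 1/((-45198 - 1*1) - 1*15*(7 + 15)) = 1/((-45198 - 1) - 1*15*22) = 1/(-45199 - 330) = 1/(-45529) = -1/45529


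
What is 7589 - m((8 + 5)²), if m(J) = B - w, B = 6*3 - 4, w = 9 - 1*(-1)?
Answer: 7585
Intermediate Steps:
w = 10 (w = 9 + 1 = 10)
B = 14 (B = 18 - 4 = 14)
m(J) = 4 (m(J) = 14 - 1*10 = 14 - 10 = 4)
7589 - m((8 + 5)²) = 7589 - 1*4 = 7589 - 4 = 7585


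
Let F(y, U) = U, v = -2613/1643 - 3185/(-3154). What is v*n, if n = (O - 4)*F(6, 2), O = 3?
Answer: 3008447/2591011 ≈ 1.1611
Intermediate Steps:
v = -3008447/5182022 (v = -2613*1/1643 - 3185*(-1/3154) = -2613/1643 + 3185/3154 = -3008447/5182022 ≈ -0.58055)
n = -2 (n = (3 - 4)*2 = -1*2 = -2)
v*n = -3008447/5182022*(-2) = 3008447/2591011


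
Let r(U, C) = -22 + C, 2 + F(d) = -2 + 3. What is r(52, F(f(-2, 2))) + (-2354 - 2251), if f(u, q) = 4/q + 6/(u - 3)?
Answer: -4628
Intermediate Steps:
f(u, q) = 4/q + 6/(-3 + u)
F(d) = -1 (F(d) = -2 + (-2 + 3) = -2 + 1 = -1)
r(52, F(f(-2, 2))) + (-2354 - 2251) = (-22 - 1) + (-2354 - 2251) = -23 - 4605 = -4628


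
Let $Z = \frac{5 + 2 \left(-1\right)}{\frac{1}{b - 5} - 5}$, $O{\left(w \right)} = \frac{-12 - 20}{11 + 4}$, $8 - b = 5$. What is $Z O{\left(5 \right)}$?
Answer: $\frac{64}{55} \approx 1.1636$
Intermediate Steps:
$b = 3$ ($b = 8 - 5 = 3$)
$O{\left(w \right)} = - \frac{32}{15}$
$Z = - \frac{6}{11}$ ($Z = \frac{5 + 2 \left(-1\right)}{\frac{1}{3 - 5} - 5} = \frac{5 - 2}{\frac{1}{-2} - 5} = \frac{3}{- \frac{1}{2} - 5} = \frac{3}{- \frac{11}{2}} = 3 \left(- \frac{2}{11}\right) = - \frac{6}{11} \approx -0.54545$)
$Z O{\left(5 \right)} = \left(- \frac{6}{11}\right) \left(- \frac{32}{15}\right) = \frac{64}{55}$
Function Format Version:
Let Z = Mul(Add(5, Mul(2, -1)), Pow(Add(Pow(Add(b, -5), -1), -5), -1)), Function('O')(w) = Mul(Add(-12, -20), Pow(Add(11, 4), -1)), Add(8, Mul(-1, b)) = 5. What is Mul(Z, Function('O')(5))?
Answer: Rational(64, 55) ≈ 1.1636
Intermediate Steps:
b = 3 (b = Add(8, Mul(-1, 5)) = Add(8, -5) = 3)
Function('O')(w) = Rational(-32, 15) (Function('O')(w) = Mul(-32, Pow(15, -1)) = Mul(-32, Rational(1, 15)) = Rational(-32, 15))
Z = Rational(-6, 11) (Z = Mul(Add(5, Mul(2, -1)), Pow(Add(Pow(Add(3, -5), -1), -5), -1)) = Mul(Add(5, -2), Pow(Add(Pow(-2, -1), -5), -1)) = Mul(3, Pow(Add(Rational(-1, 2), -5), -1)) = Mul(3, Pow(Rational(-11, 2), -1)) = Mul(3, Rational(-2, 11)) = Rational(-6, 11) ≈ -0.54545)
Mul(Z, Function('O')(5)) = Mul(Rational(-6, 11), Rational(-32, 15)) = Rational(64, 55)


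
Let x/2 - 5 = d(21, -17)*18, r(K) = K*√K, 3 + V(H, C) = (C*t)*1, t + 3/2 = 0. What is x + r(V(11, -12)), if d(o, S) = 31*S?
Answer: -18962 + 15*√15 ≈ -18904.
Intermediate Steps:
t = -3/2 (t = -3/2 + 0 = -3/2 ≈ -1.5000)
V(H, C) = -3 - 3*C/2 (V(H, C) = -3 + (C*(-3/2))*1 = -3 - 3*C/2*1 = -3 - 3*C/2)
r(K) = K^(3/2)
x = -18962 (x = 10 + 2*((31*(-17))*18) = 10 + 2*(-527*18) = 10 + 2*(-9486) = 10 - 18972 = -18962)
x + r(V(11, -12)) = -18962 + (-3 - 3/2*(-12))^(3/2) = -18962 + (-3 + 18)^(3/2) = -18962 + 15^(3/2) = -18962 + 15*√15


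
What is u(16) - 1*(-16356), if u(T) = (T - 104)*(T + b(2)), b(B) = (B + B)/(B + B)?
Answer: 14860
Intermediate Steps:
b(B) = 1 (b(B) = (2*B)/((2*B)) = (2*B)*(1/(2*B)) = 1)
u(T) = (1 + T)*(-104 + T) (u(T) = (T - 104)*(T + 1) = (-104 + T)*(1 + T) = (1 + T)*(-104 + T))
u(16) - 1*(-16356) = (-104 + 16² - 103*16) - 1*(-16356) = (-104 + 256 - 1648) + 16356 = -1496 + 16356 = 14860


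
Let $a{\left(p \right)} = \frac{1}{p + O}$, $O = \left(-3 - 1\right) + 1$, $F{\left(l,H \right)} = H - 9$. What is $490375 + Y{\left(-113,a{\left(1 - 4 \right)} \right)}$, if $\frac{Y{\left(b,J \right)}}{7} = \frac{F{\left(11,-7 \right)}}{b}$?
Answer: $\frac{55412487}{113} \approx 4.9038 \cdot 10^{5}$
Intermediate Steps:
$F{\left(l,H \right)} = -9 + H$
$O = -3$ ($O = -4 + 1 = -3$)
$a{\left(p \right)} = \frac{1}{-3 + p}$ ($a{\left(p \right)} = \frac{1}{p - 3} = \frac{1}{-3 + p}$)
$Y{\left(b,J \right)} = - \frac{112}{b}$ ($Y{\left(b,J \right)} = 7 \frac{-9 - 7}{b} = 7 \left(- \frac{16}{b}\right) = - \frac{112}{b}$)
$490375 + Y{\left(-113,a{\left(1 - 4 \right)} \right)} = 490375 - \frac{112}{-113} = 490375 - - \frac{112}{113} = 490375 + \frac{112}{113} = \frac{55412487}{113}$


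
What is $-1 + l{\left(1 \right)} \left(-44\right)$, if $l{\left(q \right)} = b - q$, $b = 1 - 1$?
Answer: $43$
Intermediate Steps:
$b = 0$
$l{\left(q \right)} = - q$ ($l{\left(q \right)} = 0 - q = - q$)
$-1 + l{\left(1 \right)} \left(-44\right) = -1 + \left(-1\right) 1 \left(-44\right) = -1 - -44 = -1 + 44 = 43$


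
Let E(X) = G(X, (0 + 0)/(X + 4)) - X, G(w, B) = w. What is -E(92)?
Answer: 0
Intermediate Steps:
E(X) = 0 (E(X) = X - X = 0)
-E(92) = -1*0 = 0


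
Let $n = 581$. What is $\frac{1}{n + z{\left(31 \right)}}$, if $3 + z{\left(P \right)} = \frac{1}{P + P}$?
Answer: $\frac{62}{35837} \approx 0.0017301$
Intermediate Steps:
$z{\left(P \right)} = -3 + \frac{1}{2 P}$ ($z{\left(P \right)} = -3 + \frac{1}{P + P} = -3 + \frac{1}{2 P}$)
$\frac{1}{n + z{\left(31 \right)}} = \frac{1}{581 - \left(3 - \frac{1}{2 \cdot 31}\right)} = \frac{1}{581 + \left(-3 + \frac{1}{2} \cdot \frac{1}{31}\right)} = \frac{1}{581 + \left(-3 + \frac{1}{62}\right)} = \frac{1}{581 - \frac{185}{62}} = \frac{1}{\frac{35837}{62}} = \frac{62}{35837}$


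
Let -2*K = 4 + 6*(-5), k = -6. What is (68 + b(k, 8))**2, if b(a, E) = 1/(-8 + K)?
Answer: 116281/25 ≈ 4651.2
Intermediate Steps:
K = 13 (K = -(4 + 6*(-5))/2 = -(4 - 30)/2 = -1/2*(-26) = 13)
b(a, E) = 1/5 (b(a, E) = 1/(-8 + 13) = 1/5)
(68 + b(k, 8))**2 = (68 + 1/5)**2 = (341/5)**2 = 116281/25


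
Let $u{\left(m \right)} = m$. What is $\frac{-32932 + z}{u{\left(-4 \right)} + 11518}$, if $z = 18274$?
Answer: $- \frac{2443}{1919} \approx -1.2731$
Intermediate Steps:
$\frac{-32932 + z}{u{\left(-4 \right)} + 11518} = \frac{-32932 + 18274}{-4 + 11518} = - \frac{14658}{11514} = \left(-14658\right) \frac{1}{11514} = - \frac{2443}{1919}$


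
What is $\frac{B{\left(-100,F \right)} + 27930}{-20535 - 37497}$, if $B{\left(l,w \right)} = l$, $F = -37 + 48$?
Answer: $- \frac{13915}{29016} \approx -0.47956$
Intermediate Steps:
$F = 11$
$\frac{B{\left(-100,F \right)} + 27930}{-20535 - 37497} = \frac{-100 + 27930}{-20535 - 37497} = \frac{27830}{-58032} = 27830 \left(- \frac{1}{58032}\right) = - \frac{13915}{29016}$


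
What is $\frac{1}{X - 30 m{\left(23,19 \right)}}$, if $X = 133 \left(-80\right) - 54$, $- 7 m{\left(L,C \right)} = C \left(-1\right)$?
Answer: $- \frac{7}{75428} \approx -9.2804 \cdot 10^{-5}$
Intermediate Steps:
$m{\left(L,C \right)} = \frac{C}{7}$ ($m{\left(L,C \right)} = - \frac{C \left(-1\right)}{7} = - \frac{\left(-1\right) C}{7} = \frac{C}{7}$)
$X = -10694$ ($X = -10640 - 54 = -10694$)
$\frac{1}{X - 30 m{\left(23,19 \right)}} = \frac{1}{-10694 - 30 \cdot \frac{1}{7} \cdot 19} = \frac{1}{-10694 - \frac{570}{7}} = \frac{1}{- \frac{75428}{7}} = - \frac{7}{75428}$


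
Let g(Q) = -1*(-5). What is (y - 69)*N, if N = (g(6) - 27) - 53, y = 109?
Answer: -3000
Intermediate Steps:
g(Q) = 5
N = -75 (N = (5 - 27) - 53 = -22 - 53 = -75)
(y - 69)*N = (109 - 69)*(-75) = 40*(-75) = -3000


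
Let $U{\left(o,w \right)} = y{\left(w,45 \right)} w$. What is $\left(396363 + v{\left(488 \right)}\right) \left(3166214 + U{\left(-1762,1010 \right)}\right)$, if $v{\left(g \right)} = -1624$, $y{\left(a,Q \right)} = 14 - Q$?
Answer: $1237468870056$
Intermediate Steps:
$U{\left(o,w \right)} = - 31 w$ ($U{\left(o,w \right)} = \left(14 - 45\right) w = - 31 w$)
$\left(396363 + v{\left(488 \right)}\right) \left(3166214 + U{\left(-1762,1010 \right)}\right) = \left(396363 - 1624\right) \left(3166214 - 31310\right) = 394739 \left(3166214 - 31310\right) = 394739 \cdot 3134904 = 1237468870056$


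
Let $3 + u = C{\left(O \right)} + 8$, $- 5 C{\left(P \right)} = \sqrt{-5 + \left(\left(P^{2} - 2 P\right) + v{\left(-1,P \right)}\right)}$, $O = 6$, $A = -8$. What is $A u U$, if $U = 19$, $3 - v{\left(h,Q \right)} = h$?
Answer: $-760 + \frac{152 \sqrt{23}}{5} \approx -614.21$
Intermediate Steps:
$v{\left(h,Q \right)} = 3 - h$
$C{\left(P \right)} = - \frac{\sqrt{-1 + P^{2} - 2 P}}{5}$ ($C{\left(P \right)} = - \frac{\sqrt{-5 + \left(\left(P^{2} - 2 P\right) + \left(3 - -1\right)\right)}}{5} = - \frac{\sqrt{-5 + \left(\left(P^{2} - 2 P\right) + \left(3 + 1\right)\right)}}{5} = - \frac{\sqrt{-5 + \left(\left(P^{2} - 2 P\right) + 4\right)}}{5} = - \frac{\sqrt{-5 + \left(4 + P^{2} - 2 P\right)}}{5} = - \frac{\sqrt{-1 + P^{2} - 2 P}}{5}$)
$u = 5 - \frac{\sqrt{23}}{5}$ ($u = -3 + \left(- \frac{\sqrt{-1 + 6^{2} - 12}}{5} + 8\right) = -3 + \left(- \frac{\sqrt{-1 + 36 - 12}}{5} + 8\right) = -3 + \left(- \frac{\sqrt{23}}{5} + 8\right) = -3 + \left(8 - \frac{\sqrt{23}}{5}\right) = 5 - \frac{\sqrt{23}}{5} \approx 4.0408$)
$A u U = - 8 \left(5 - \frac{\sqrt{23}}{5}\right) 19 = \left(-40 + \frac{8 \sqrt{23}}{5}\right) 19 = -760 + \frac{152 \sqrt{23}}{5}$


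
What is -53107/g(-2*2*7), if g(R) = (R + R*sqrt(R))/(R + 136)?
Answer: 1433889/203 - 2867778*I*sqrt(7)/203 ≈ 7063.5 - 37377.0*I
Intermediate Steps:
g(R) = (R + R**(3/2))/(136 + R)
-53107/g(-2*2*7) = -53107*(136 - 2*2*7)/(-2*2*7 + (-2*2*7)**(3/2)) = -53107*(136 - 4*7)/(-4*7 + (-4*7)**(3/2)) = -53107*(136 - 28)/(-28 + (-28)**(3/2)) = -53107*108/(-28 - 56*I*sqrt(7)) = -53107/(-7/27 - 14*I*sqrt(7)/27)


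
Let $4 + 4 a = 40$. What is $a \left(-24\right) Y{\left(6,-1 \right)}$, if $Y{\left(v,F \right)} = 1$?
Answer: $-216$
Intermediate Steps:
$a = 9$ ($a = -1 + \frac{1}{4} \cdot 40 = -1 + 10 = 9$)
$a \left(-24\right) Y{\left(6,-1 \right)} = 9 \left(-24\right) 1 = \left(-216\right) 1 = -216$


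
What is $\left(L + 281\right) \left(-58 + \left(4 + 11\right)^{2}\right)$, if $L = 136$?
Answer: $69639$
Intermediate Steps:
$\left(L + 281\right) \left(-58 + \left(4 + 11\right)^{2}\right) = \left(136 + 281\right) \left(-58 + \left(4 + 11\right)^{2}\right) = 417 \left(-58 + 15^{2}\right) = 417 \left(-58 + 225\right) = 417 \cdot 167 = 69639$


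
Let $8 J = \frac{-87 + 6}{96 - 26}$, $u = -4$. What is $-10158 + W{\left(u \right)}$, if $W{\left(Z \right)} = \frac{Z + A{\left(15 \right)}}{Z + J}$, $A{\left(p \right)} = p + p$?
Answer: $- \frac{23591278}{2321} \approx -10164.0$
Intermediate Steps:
$A{\left(p \right)} = 2 p$
$J = - \frac{81}{560}$ ($J = \frac{\left(-87 + 6\right) \frac{1}{96 - 26}}{8} = \frac{\left(-81\right) \frac{1}{70}}{8} = \frac{1}{8} \left(- \frac{81}{70}\right) = - \frac{81}{560} \approx -0.14464$)
$W{\left(Z \right)} = \frac{30 + Z}{- \frac{81}{560} + Z}$ ($W{\left(Z \right)} = \frac{Z + 2 \cdot 15}{Z - \frac{81}{560}} = \frac{Z + 30}{- \frac{81}{560} + Z} = \frac{30 + Z}{- \frac{81}{560} + Z}$)
$-10158 + W{\left(u \right)} = -10158 + \frac{560 \left(30 - 4\right)}{-81 + 560 \left(-4\right)} = -10158 + 560 \frac{1}{-81 - 2240} \cdot 26 = -10158 + 560 \frac{1}{-2321} \cdot 26 = -10158 + 560 \left(- \frac{1}{2321}\right) 26 = -10158 - \frac{14560}{2321} = - \frac{23591278}{2321}$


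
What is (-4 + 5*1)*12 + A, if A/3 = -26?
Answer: -66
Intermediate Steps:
A = -78 (A = 3*(-26) = -78)
(-4 + 5*1)*12 + A = (-4 + 5*1)*12 - 78 = (-4 + 5)*12 - 78 = 1*12 - 78 = 12 - 78 = -66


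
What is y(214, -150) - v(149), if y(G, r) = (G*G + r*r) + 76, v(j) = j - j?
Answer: 68372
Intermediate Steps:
v(j) = 0
y(G, r) = 76 + G² + r² (y(G, r) = (G² + r²) + 76 = 76 + G² + r²)
y(214, -150) - v(149) = (76 + 214² + (-150)²) - 1*0 = (76 + 45796 + 22500) + 0 = 68372 + 0 = 68372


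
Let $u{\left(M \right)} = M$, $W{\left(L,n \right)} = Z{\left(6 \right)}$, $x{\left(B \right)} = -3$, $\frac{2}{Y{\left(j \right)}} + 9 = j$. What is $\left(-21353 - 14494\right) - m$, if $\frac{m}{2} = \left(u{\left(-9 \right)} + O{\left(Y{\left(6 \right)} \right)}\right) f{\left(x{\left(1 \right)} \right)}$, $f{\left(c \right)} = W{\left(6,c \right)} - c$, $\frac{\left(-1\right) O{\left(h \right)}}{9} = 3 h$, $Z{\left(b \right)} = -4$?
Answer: $-35829$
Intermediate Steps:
$Y{\left(j \right)} = \frac{2}{-9 + j}$
$W{\left(L,n \right)} = -4$
$O{\left(h \right)} = - 27 h$ ($O{\left(h \right)} = - 9 \cdot 3 h = - 27 h$)
$f{\left(c \right)} = -4 - c$
$m = -18$ ($m = 2 \left(-9 - 27 \frac{2}{-9 + 6}\right) \left(-4 - -3\right) = 2 \left(-9 - 27 \frac{2}{-3}\right) \left(-4 + 3\right) = 2 \left(-9 - 27 \cdot 2 \left(- \frac{1}{3}\right)\right) \left(-1\right) = 2 \left(-9 - -18\right) \left(-1\right) = 2 \left(-9 + 18\right) \left(-1\right) = 2 \cdot 9 \left(-1\right) = 2 \left(-9\right) = -18$)
$\left(-21353 - 14494\right) - m = \left(-21353 - 14494\right) - -18 = \left(-21353 - 14494\right) + 18 = -35847 + 18 = -35829$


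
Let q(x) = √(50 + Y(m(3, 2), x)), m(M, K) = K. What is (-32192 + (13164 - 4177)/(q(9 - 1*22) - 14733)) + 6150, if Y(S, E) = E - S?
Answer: -5652841582139/217061254 - 8987*√35/217061254 ≈ -26043.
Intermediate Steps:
q(x) = √(48 + x) (q(x) = √(50 + (x - 1*2)) = √(50 + (x - 2)) = √(50 + (-2 + x)) = √(48 + x))
(-32192 + (13164 - 4177)/(q(9 - 1*22) - 14733)) + 6150 = (-32192 + (13164 - 4177)/(√(48 + (9 - 1*22)) - 14733)) + 6150 = (-32192 + 8987/(√(48 + (9 - 22)) - 14733)) + 6150 = (-32192 + 8987/(√(48 - 13) - 14733)) + 6150 = (-32192 + 8987/(√35 - 14733)) + 6150 = (-32192 + 8987/(-14733 + √35)) + 6150 = -26042 + 8987/(-14733 + √35)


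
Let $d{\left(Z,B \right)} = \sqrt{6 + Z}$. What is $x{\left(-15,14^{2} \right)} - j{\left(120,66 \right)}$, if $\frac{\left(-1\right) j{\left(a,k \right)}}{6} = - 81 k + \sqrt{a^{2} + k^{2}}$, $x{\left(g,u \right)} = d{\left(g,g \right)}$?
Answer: $-32076 + 3 i + 36 \sqrt{521} \approx -31254.0 + 3.0 i$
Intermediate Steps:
$x{\left(g,u \right)} = \sqrt{6 + g}$
$j{\left(a,k \right)} = - 6 \sqrt{a^{2} + k^{2}} + 486 k$ ($j{\left(a,k \right)} = - 6 \left(- 81 k + \sqrt{a^{2} + k^{2}}\right) = - 6 \left(\sqrt{a^{2} + k^{2}} - 81 k\right) = - 6 \sqrt{a^{2} + k^{2}} + 486 k$)
$x{\left(-15,14^{2} \right)} - j{\left(120,66 \right)} = \sqrt{6 - 15} - \left(- 6 \sqrt{120^{2} + 66^{2}} + 486 \cdot 66\right) = \sqrt{-9} - \left(- 6 \sqrt{14400 + 4356} + 32076\right) = 3 i - \left(- 6 \sqrt{18756} + 32076\right) = 3 i - \left(- 6 \cdot 6 \sqrt{521} + 32076\right) = 3 i - \left(- 36 \sqrt{521} + 32076\right) = 3 i - \left(32076 - 36 \sqrt{521}\right) = -32076 + 3 i + 36 \sqrt{521}$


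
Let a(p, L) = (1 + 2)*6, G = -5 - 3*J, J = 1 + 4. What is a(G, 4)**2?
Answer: 324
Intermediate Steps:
J = 5
G = -20 (G = -5 - 3*5 = -5 - 15 = -20)
a(p, L) = 18 (a(p, L) = 3*6 = 18)
a(G, 4)**2 = 18**2 = 324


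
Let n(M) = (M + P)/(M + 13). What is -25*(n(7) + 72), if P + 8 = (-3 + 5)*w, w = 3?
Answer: -7225/4 ≈ -1806.3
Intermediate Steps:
P = -2 (P = -8 + (-3 + 5)*3 = -8 + 2*3 = -8 + 6 = -2)
n(M) = (-2 + M)/(13 + M) (n(M) = (M - 2)/(M + 13) = (-2 + M)/(13 + M))
-25*(n(7) + 72) = -25*((-2 + 7)/(13 + 7) + 72) = -25*(5/20 + 72) = -25*((1/20)*5 + 72) = -25*(¼ + 72) = -25*289/4 = -7225/4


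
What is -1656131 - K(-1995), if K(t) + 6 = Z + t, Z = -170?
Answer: -1653960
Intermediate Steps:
K(t) = -176 + t (K(t) = -6 + (-170 + t) = -176 + t)
-1656131 - K(-1995) = -1656131 - (-176 - 1995) = -1656131 - 1*(-2171) = -1656131 + 2171 = -1653960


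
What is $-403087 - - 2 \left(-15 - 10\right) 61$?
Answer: $-406137$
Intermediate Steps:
$-403087 - - 2 \left(-15 - 10\right) 61 = -403087 - \left(-2\right) \left(-25\right) 61 = -403087 - 50 \cdot 61 = -403087 - 3050 = -406137$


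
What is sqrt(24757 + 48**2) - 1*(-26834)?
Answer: 26834 + sqrt(27061) ≈ 26999.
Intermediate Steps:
sqrt(24757 + 48**2) - 1*(-26834) = sqrt(24757 + 2304) + 26834 = sqrt(27061) + 26834 = 26834 + sqrt(27061)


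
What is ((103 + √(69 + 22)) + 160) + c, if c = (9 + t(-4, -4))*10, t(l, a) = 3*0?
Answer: 353 + √91 ≈ 362.54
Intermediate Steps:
t(l, a) = 0
c = 90 (c = (9 + 0)*10 = 9*10 = 90)
((103 + √(69 + 22)) + 160) + c = ((103 + √(69 + 22)) + 160) + 90 = ((103 + √91) + 160) + 90 = (263 + √91) + 90 = 353 + √91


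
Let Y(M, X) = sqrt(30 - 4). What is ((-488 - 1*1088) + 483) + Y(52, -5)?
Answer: -1093 + sqrt(26) ≈ -1087.9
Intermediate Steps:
Y(M, X) = sqrt(26)
((-488 - 1*1088) + 483) + Y(52, -5) = ((-488 - 1*1088) + 483) + sqrt(26) = ((-488 - 1088) + 483) + sqrt(26) = (-1576 + 483) + sqrt(26) = -1093 + sqrt(26)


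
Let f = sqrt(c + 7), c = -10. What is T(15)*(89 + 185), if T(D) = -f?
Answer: -274*I*sqrt(3) ≈ -474.58*I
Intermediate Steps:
f = I*sqrt(3) (f = sqrt(-10 + 7) = sqrt(-3) = I*sqrt(3) ≈ 1.732*I)
T(D) = -I*sqrt(3)
T(15)*(89 + 185) = (-I*sqrt(3))*(89 + 185) = -I*sqrt(3)*274 = -274*I*sqrt(3)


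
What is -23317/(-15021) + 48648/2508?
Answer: 65768387/3139389 ≈ 20.949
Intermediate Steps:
-23317/(-15021) + 48648/2508 = -23317*(-1/15021) + 48648*(1/2508) = 23317/15021 + 4054/209 = 65768387/3139389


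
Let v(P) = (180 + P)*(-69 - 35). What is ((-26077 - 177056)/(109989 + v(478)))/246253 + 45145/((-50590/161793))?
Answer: -2135635145327600133/14791845206954 ≈ -1.4438e+5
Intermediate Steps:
v(P) = -18720 - 104*P (v(P) = (180 + P)*(-104) = -18720 - 104*P)
((-26077 - 177056)/(109989 + v(478)))/246253 + 45145/((-50590/161793)) = ((-26077 - 177056)/(109989 + (-18720 - 104*478)))/246253 + 45145/((-50590/161793)) = -203133/(109989 + (-18720 - 49712))*(1/246253) + 45145/((-50590*1/161793)) = -203133/(109989 - 68432)*(1/246253) + 45145/(-50590/161793) = -203133/41557*(1/246253) + 45145*(-161793/50590) = -203133*1/41557*(1/246253) - 1460828997/10118 = -203133/41557*1/246253 - 1460828997/10118 = -29019/1461933703 - 1460828997/10118 = -2135635145327600133/14791845206954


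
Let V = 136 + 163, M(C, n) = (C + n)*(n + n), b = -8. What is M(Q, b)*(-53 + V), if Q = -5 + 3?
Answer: 39360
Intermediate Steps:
Q = -2
M(C, n) = 2*n*(C + n) (M(C, n) = (C + n)*(2*n) = 2*n*(C + n))
V = 299
M(Q, b)*(-53 + V) = (2*(-8)*(-2 - 8))*(-53 + 299) = (2*(-8)*(-10))*246 = 160*246 = 39360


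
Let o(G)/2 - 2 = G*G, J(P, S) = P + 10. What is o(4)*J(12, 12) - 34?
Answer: 758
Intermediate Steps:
J(P, S) = 10 + P
o(G) = 4 + 2*G² (o(G) = 4 + 2*(G*G) = 4 + 2*G²)
o(4)*J(12, 12) - 34 = (4 + 2*4²)*(10 + 12) - 34 = (4 + 2*16)*22 - 34 = (4 + 32)*22 - 34 = 36*22 - 34 = 792 - 34 = 758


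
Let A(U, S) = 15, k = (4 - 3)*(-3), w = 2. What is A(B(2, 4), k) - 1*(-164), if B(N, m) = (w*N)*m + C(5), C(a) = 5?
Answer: 179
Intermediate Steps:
B(N, m) = 5 + 2*N*m (B(N, m) = (2*N)*m + 5 = 2*N*m + 5 = 5 + 2*N*m)
k = -3 (k = 1*(-3) = -3)
A(B(2, 4), k) - 1*(-164) = 15 - 1*(-164) = 15 + 164 = 179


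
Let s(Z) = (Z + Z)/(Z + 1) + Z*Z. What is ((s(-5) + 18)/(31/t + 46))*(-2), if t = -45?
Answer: -4095/2039 ≈ -2.0083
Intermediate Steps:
s(Z) = Z² + 2*Z/(1 + Z) (s(Z) = (2*Z)/(1 + Z) + Z² = 2*Z/(1 + Z) + Z² = Z² + 2*Z/(1 + Z))
((s(-5) + 18)/(31/t + 46))*(-2) = ((-5*(2 - 5 + (-5)²)/(1 - 5) + 18)/(31/(-45) + 46))*(-2) = ((-5*(2 - 5 + 25)/(-4) + 18)/(31*(-1/45) + 46))*(-2) = ((-5*(-¼)*22 + 18)/(-31/45 + 46))*(-2) = ((55/2 + 18)/(2039/45))*(-2) = ((91/2)*(45/2039))*(-2) = (4095/4078)*(-2) = -4095/2039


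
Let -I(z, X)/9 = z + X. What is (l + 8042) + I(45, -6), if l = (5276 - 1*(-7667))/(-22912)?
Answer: 176203249/22912 ≈ 7690.4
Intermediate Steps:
I(z, X) = -9*X - 9*z (I(z, X) = -9*(z + X) = -9*(X + z) = -9*X - 9*z)
l = -12943/22912 (l = (5276 + 7667)*(-1/22912) = 12943*(-1/22912) = -12943/22912 ≈ -0.56490)
(l + 8042) + I(45, -6) = (-12943/22912 + 8042) + (-9*(-6) - 9*45) = 184245361/22912 + (54 - 405) = 184245361/22912 - 351 = 176203249/22912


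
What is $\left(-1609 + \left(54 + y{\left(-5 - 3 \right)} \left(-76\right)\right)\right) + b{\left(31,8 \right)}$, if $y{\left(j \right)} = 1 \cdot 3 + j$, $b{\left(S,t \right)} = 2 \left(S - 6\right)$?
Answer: $-1125$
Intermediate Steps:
$b{\left(S,t \right)} = -12 + 2 S$ ($b{\left(S,t \right)} = 2 \left(-6 + S\right) = -12 + 2 S$)
$y{\left(j \right)} = 3 + j$
$\left(-1609 + \left(54 + y{\left(-5 - 3 \right)} \left(-76\right)\right)\right) + b{\left(31,8 \right)} = \left(-1609 + \left(54 + \left(3 - 8\right) \left(-76\right)\right)\right) + \left(-12 + 2 \cdot 31\right) = \left(-1609 + \left(54 + \left(3 - 8\right) \left(-76\right)\right)\right) + \left(-12 + 62\right) = \left(-1609 + \left(54 + \left(3 - 8\right) \left(-76\right)\right)\right) + 50 = \left(-1609 + \left(54 - -380\right)\right) + 50 = \left(-1609 + \left(54 + 380\right)\right) + 50 = \left(-1609 + 434\right) + 50 = -1175 + 50 = -1125$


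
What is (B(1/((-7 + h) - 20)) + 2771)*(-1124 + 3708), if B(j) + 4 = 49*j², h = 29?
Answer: 7181582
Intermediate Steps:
B(j) = -4 + 49*j²
(B(1/((-7 + h) - 20)) + 2771)*(-1124 + 3708) = ((-4 + 49*(1/((-7 + 29) - 20))²) + 2771)*(-1124 + 3708) = ((-4 + 49*(1/(22 - 20))²) + 2771)*2584 = ((-4 + 49*(1/2)²) + 2771)*2584 = ((-4 + 49*(½)²) + 2771)*2584 = ((-4 + 49*(¼)) + 2771)*2584 = ((-4 + 49/4) + 2771)*2584 = (33/4 + 2771)*2584 = (11117/4)*2584 = 7181582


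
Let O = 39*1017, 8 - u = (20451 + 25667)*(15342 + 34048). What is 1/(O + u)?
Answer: -1/2277728349 ≈ -4.3903e-10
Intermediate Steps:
u = -2277768012 (u = 8 - (20451 + 25667)*(15342 + 34048) = 8 - 46118*49390 = 8 - 1*2277768020 = 8 - 2277768020 = -2277768012)
O = 39663
1/(O + u) = 1/(39663 - 2277768012) = 1/(-2277728349) = -1/2277728349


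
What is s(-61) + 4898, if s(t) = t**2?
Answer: 8619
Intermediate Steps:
s(-61) + 4898 = (-61)**2 + 4898 = 3721 + 4898 = 8619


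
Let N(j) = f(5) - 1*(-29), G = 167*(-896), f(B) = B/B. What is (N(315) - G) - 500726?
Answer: -351064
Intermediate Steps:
f(B) = 1
G = -149632
N(j) = 30 (N(j) = 1 - 1*(-29) = 1 + 29 = 30)
(N(315) - G) - 500726 = (30 - 1*(-149632)) - 500726 = (30 + 149632) - 500726 = 149662 - 500726 = -351064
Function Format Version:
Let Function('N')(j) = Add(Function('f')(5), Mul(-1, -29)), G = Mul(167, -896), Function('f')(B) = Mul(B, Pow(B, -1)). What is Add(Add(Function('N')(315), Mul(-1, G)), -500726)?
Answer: -351064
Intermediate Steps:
Function('f')(B) = 1
G = -149632
Function('N')(j) = 30 (Function('N')(j) = Add(1, Mul(-1, -29)) = Add(1, 29) = 30)
Add(Add(Function('N')(315), Mul(-1, G)), -500726) = Add(Add(30, Mul(-1, -149632)), -500726) = Add(Add(30, 149632), -500726) = Add(149662, -500726) = -351064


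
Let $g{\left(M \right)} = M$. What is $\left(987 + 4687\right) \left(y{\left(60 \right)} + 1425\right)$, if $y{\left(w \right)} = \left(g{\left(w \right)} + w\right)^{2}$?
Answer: $89791050$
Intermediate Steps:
$y{\left(w \right)} = 4 w^{2}$ ($y{\left(w \right)} = \left(w + w\right)^{2} = \left(2 w\right)^{2} = 4 w^{2}$)
$\left(987 + 4687\right) \left(y{\left(60 \right)} + 1425\right) = \left(987 + 4687\right) \left(4 \cdot 60^{2} + 1425\right) = 5674 \left(4 \cdot 3600 + 1425\right) = 5674 \left(14400 + 1425\right) = 5674 \cdot 15825 = 89791050$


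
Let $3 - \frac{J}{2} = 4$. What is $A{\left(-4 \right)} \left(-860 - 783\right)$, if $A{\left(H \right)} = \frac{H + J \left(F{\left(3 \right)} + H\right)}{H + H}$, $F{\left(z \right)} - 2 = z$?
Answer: $- \frac{4929}{4} \approx -1232.3$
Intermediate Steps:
$J = -2$ ($J = 6 - 8 = -2$)
$F{\left(z \right)} = 2 + z$
$A{\left(H \right)} = \frac{-10 - H}{2 H}$ ($A{\left(H \right)} = \frac{H - 2 \left(\left(2 + 3\right) + H\right)}{H + H} = \frac{H - 2 \left(5 + H\right)}{2 H} = \left(H - \left(10 + 2 H\right)\right) \frac{1}{2 H} = \left(-10 - H\right) \frac{1}{2 H} = \frac{-10 - H}{2 H}$)
$A{\left(-4 \right)} \left(-860 - 783\right) = \frac{-10 - -4}{2 \left(-4\right)} \left(-860 - 783\right) = \frac{1}{2} \left(- \frac{1}{4}\right) \left(-10 + 4\right) \left(-1643\right) = \frac{1}{2} \left(- \frac{1}{4}\right) \left(-6\right) \left(-1643\right) = \frac{3}{4} \left(-1643\right) = - \frac{4929}{4}$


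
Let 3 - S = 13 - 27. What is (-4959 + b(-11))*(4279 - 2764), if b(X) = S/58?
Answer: -435721575/58 ≈ -7.5124e+6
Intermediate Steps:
S = 17 (S = 3 - (13 - 27) = 3 - 1*(-14) = 3 + 14 = 17)
b(X) = 17/58
(-4959 + b(-11))*(4279 - 2764) = (-4959 + 17/58)*(4279 - 2764) = -287605/58*1515 = -435721575/58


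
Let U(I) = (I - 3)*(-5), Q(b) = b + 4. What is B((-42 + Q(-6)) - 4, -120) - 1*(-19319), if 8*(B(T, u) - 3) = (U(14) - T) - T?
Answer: 154617/8 ≈ 19327.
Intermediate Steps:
Q(b) = 4 + b
U(I) = 15 - 5*I (U(I) = (-3 + I)*(-5) = 15 - 5*I)
B(T, u) = -31/8 - T/4 (B(T, u) = 3 + (((15 - 5*14) - T) - T)/8 = 3 + (((15 - 70) - T) - T)/8 = 3 + ((-55 - T) - T)/8 = 3 + (-55 - 2*T)/8 = 3 + (-55/8 - T/4) = -31/8 - T/4)
B((-42 + Q(-6)) - 4, -120) - 1*(-19319) = (-31/8 - ((-42 + (4 - 6)) - 4)/4) - 1*(-19319) = (-31/8 - ((-42 - 2) - 4)/4) + 19319 = (-31/8 - (-44 - 4)/4) + 19319 = (-31/8 - ¼*(-48)) + 19319 = (-31/8 + 12) + 19319 = 65/8 + 19319 = 154617/8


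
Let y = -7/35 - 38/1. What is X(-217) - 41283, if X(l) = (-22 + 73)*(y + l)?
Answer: -271491/5 ≈ -54298.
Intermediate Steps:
y = -191/5 (y = -7*1/35 - 38*1 = -⅕ - 38 = -191/5 ≈ -38.200)
X(l) = -9741/5 + 51*l (X(l) = (-22 + 73)*(-191/5 + l) = 51*(-191/5 + l) = -9741/5 + 51*l)
X(-217) - 41283 = (-9741/5 + 51*(-217)) - 41283 = (-9741/5 - 11067) - 41283 = -65076/5 - 41283 = -271491/5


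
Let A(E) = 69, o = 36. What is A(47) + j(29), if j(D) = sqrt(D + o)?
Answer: 69 + sqrt(65) ≈ 77.062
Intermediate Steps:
j(D) = sqrt(36 + D) (j(D) = sqrt(D + 36) = sqrt(36 + D))
A(47) + j(29) = 69 + sqrt(36 + 29) = 69 + sqrt(65)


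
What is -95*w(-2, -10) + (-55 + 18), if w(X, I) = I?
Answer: 913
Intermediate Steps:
-95*w(-2, -10) + (-55 + 18) = -95*(-10) + (-55 + 18) = 950 - 37 = 913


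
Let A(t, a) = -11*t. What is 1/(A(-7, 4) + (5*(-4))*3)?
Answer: 1/17 ≈ 0.058824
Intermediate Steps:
1/(A(-7, 4) + (5*(-4))*3) = 1/(-11*(-7) + (5*(-4))*3) = 1/(77 - 20*3) = 1/(77 - 60) = 1/17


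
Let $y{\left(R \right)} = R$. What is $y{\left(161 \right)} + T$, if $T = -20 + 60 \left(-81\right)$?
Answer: $-4719$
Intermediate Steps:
$T = -4880$ ($T = -20 - 4860 = -4880$)
$y{\left(161 \right)} + T = 161 - 4880 = -4719$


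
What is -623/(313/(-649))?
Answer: 404327/313 ≈ 1291.8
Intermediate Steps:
-623/(313/(-649)) = -623/(313*(-1/649)) = -623/(-313/649) = -623*(-649/313) = 404327/313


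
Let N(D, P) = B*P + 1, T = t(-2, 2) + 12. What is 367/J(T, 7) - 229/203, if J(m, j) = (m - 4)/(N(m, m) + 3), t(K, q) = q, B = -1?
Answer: -74730/203 ≈ -368.13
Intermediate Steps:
T = 14 (T = 2 + 12 = 14)
N(D, P) = 1 - P (N(D, P) = -P + 1 = 1 - P)
J(m, j) = (-4 + m)/(4 - m) (J(m, j) = (m - 4)/((1 - m) + 3) = (-4 + m)/(4 - m))
367/J(T, 7) - 229/203 = 367/(-1) - 229/203 = 367*(-1) - 229*1/203 = -367 - 229/203 = -74730/203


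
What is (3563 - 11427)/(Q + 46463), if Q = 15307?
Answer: -3932/30885 ≈ -0.12731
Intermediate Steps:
(3563 - 11427)/(Q + 46463) = (3563 - 11427)/(15307 + 46463) = -7864/61770 = -7864*1/61770 = -3932/30885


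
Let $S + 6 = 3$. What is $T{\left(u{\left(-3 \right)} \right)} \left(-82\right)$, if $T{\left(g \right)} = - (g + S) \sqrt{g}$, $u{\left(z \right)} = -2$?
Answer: $- 410 i \sqrt{2} \approx - 579.83 i$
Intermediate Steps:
$S = -3$ ($S = -6 + 3 = -3$)
$T{\left(g \right)} = \sqrt{g} \left(3 - g\right)$ ($T{\left(g \right)} = - (g - 3) \sqrt{g} = - (-3 + g) \sqrt{g} = \left(3 - g\right) \sqrt{g} = \sqrt{g} \left(3 - g\right)$)
$T{\left(u{\left(-3 \right)} \right)} \left(-82\right) = \sqrt{-2} \left(3 - -2\right) \left(-82\right) = i \sqrt{2} \left(3 + 2\right) \left(-82\right) = i \sqrt{2} \cdot 5 \left(-82\right) = 5 i \sqrt{2} \left(-82\right) = - 410 i \sqrt{2}$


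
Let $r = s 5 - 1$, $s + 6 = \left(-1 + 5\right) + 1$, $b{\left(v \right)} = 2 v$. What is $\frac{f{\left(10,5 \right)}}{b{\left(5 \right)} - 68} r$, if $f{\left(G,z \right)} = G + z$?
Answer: $\frac{45}{29} \approx 1.5517$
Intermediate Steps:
$s = -1$ ($s = -6 + \left(\left(-1 + 5\right) + 1\right) = -6 + \left(4 + 1\right) = -6 + 5 = -1$)
$r = -6$ ($r = \left(-1\right) 5 - 1 = -5 - 1 = -6$)
$\frac{f{\left(10,5 \right)}}{b{\left(5 \right)} - 68} r = \frac{10 + 5}{2 \cdot 5 - 68} \left(-6\right) = \frac{15}{10 - 68} \left(-6\right) = \frac{15}{-58} \left(-6\right) = 15 \left(- \frac{1}{58}\right) \left(-6\right) = \left(- \frac{15}{58}\right) \left(-6\right) = \frac{45}{29}$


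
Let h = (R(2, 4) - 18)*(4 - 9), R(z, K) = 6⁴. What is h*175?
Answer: -1118250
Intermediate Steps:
R(z, K) = 1296
h = -6390 (h = (1296 - 18)*(4 - 9) = 1278*(-5) = -6390)
h*175 = -6390*175 = -1118250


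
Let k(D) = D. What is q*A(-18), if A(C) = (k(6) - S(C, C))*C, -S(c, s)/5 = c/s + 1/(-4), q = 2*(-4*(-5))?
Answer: -7020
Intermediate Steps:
q = 40 (q = 2*20 = 40)
S(c, s) = 5/4 - 5*c/s (S(c, s) = -5*(c/s + 1/(-4)) = -5*(c/s + 1*(-¼)) = -5*(c/s - ¼) = -5*(-¼ + c/s) = 5/4 - 5*c/s)
A(C) = 39*C/4 (A(C) = (6 - (5/4 - 5*C/C))*C = (6 - (5/4 - 5))*C = (6 - 1*(-15/4))*C = (6 + 15/4)*C = 39*C/4)
q*A(-18) = 40*((39/4)*(-18)) = 40*(-351/2) = -7020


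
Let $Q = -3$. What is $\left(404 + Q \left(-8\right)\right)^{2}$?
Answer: $183184$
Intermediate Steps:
$\left(404 + Q \left(-8\right)\right)^{2} = \left(404 - -24\right)^{2} = \left(404 + 24\right)^{2} = 428^{2} = 183184$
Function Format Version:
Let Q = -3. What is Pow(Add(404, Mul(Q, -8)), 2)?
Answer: 183184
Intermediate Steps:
Pow(Add(404, Mul(Q, -8)), 2) = Pow(Add(404, Mul(-3, -8)), 2) = Pow(Add(404, 24), 2) = Pow(428, 2) = 183184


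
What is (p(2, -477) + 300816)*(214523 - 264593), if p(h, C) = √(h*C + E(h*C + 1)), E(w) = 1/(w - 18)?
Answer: -15061857120 - 50070*I*√899471285/971 ≈ -1.5062e+10 - 1.5465e+6*I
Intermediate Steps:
E(w) = 1/(-18 + w)
p(h, C) = √(1/(-17 + C*h) + C*h) (p(h, C) = √(h*C + 1/(-18 + (h*C + 1))) = √(C*h + 1/(-18 + (C*h + 1))) = √(C*h + 1/(-18 + (1 + C*h))) = √(C*h + 1/(-17 + C*h)) = √(1/(-17 + C*h) + C*h))
(p(2, -477) + 300816)*(214523 - 264593) = (√((1 - 477*2*(-17 - 477*2))/(-17 - 477*2)) + 300816)*(214523 - 264593) = (√((1 - 477*2*(-17 - 954))/(-17 - 954)) + 300816)*(-50070) = (√((1 - 477*2*(-971))/(-971)) + 300816)*(-50070) = (√(-(1 + 926334)/971) + 300816)*(-50070) = (√(-1/971*926335) + 300816)*(-50070) = (√(-926335/971) + 300816)*(-50070) = (I*√899471285/971 + 300816)*(-50070) = (300816 + I*√899471285/971)*(-50070) = -15061857120 - 50070*I*√899471285/971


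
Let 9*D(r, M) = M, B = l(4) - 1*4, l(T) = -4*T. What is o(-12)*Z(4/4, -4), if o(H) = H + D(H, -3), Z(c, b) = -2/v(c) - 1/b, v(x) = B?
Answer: -259/60 ≈ -4.3167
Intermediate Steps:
B = -20 (B = -4*4 - 1*4 = -16 - 4 = -20)
D(r, M) = M/9
v(x) = -20
Z(c, b) = ⅒ - 1/b (Z(c, b) = -2/(-20) - 1/b = -2*(-1/20) - 1/b = ⅒ - 1/b)
o(H) = -⅓ + H (o(H) = H + (⅑)*(-3) = H - ⅓ = -⅓ + H)
o(-12)*Z(4/4, -4) = (-⅓ - 12)*((⅒)*(-10 - 4)/(-4)) = -37*(-1)*(-14)/(30*4) = -37/3*7/20 = -259/60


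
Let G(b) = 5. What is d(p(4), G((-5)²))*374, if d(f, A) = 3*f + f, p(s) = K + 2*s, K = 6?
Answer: 20944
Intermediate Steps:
p(s) = 6 + 2*s
d(f, A) = 4*f
d(p(4), G((-5)²))*374 = (4*(6 + 2*4))*374 = (4*(6 + 8))*374 = (4*14)*374 = 56*374 = 20944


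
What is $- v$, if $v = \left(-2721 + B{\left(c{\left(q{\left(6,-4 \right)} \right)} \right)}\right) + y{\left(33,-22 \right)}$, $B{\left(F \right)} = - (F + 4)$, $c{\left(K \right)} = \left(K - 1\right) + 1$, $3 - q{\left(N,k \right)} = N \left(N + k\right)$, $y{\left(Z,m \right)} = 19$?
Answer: $2697$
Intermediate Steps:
$q{\left(N,k \right)} = 3 - N \left(N + k\right)$
$c{\left(K \right)} = K$ ($c{\left(K \right)} = \left(-1 + K\right) + 1 = K$)
$B{\left(F \right)} = -4 - F$ ($B{\left(F \right)} = - (4 + F) = -4 - F$)
$v = -2697$ ($v = \left(-2721 - \left(7 - 36 - 6 \left(-4\right)\right)\right) + 19 = \left(-2721 - \left(31 - 36\right)\right) + 19 = \left(-2721 - -5\right) + 19 = \left(-2721 + \left(-4 + 9\right)\right) + 19 = \left(-2721 + 5\right) + 19 = -2716 + 19 = -2697$)
$- v = \left(-1\right) \left(-2697\right) = 2697$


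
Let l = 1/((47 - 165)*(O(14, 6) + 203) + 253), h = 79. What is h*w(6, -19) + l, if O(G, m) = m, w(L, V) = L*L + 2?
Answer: 73275817/24409 ≈ 3002.0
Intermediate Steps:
w(L, V) = 2 + L² (w(L, V) = L² + 2 = 2 + L²)
l = -1/24409 (l = 1/((47 - 165)*(6 + 203) + 253) = 1/(-118*209 + 253) = 1/(-24662 + 253) = 1/(-24409) = -1/24409 ≈ -4.0968e-5)
h*w(6, -19) + l = 79*(2 + 6²) - 1/24409 = 79*(2 + 36) - 1/24409 = 79*38 - 1/24409 = 3002 - 1/24409 = 73275817/24409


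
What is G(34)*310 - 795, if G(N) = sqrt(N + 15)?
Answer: 1375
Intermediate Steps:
G(N) = sqrt(15 + N)
G(34)*310 - 795 = sqrt(15 + 34)*310 - 795 = sqrt(49)*310 - 795 = 7*310 - 795 = 2170 - 795 = 1375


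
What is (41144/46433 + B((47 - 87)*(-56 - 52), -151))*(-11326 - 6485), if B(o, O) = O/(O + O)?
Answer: -2292649731/92866 ≈ -24688.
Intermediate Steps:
B(o, O) = 1/2 (B(o, O) = O/((2*O)) = (1/(2*O))*O = 1/2)
(41144/46433 + B((47 - 87)*(-56 - 52), -151))*(-11326 - 6485) = (41144/46433 + 1/2)*(-11326 - 6485) = (41144*(1/46433) + 1/2)*(-17811) = (41144/46433 + 1/2)*(-17811) = (128721/92866)*(-17811) = -2292649731/92866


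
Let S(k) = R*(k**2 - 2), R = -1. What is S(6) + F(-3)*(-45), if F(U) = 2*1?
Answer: -124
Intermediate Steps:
F(U) = 2
S(k) = 2 - k**2 (S(k) = -(k**2 - 2) = -(-2 + k**2) = 2 - k**2)
S(6) + F(-3)*(-45) = (2 - 1*6**2) + 2*(-45) = (2 - 1*36) - 90 = (2 - 36) - 90 = -34 - 90 = -124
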